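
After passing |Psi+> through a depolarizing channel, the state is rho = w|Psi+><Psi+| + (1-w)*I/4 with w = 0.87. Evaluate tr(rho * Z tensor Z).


|Psi+> = (|01> + |10>)/sqrt(2)
For the pure Bell state, <Z_A Z_B> = -1 (Bell-state Pauli correlator).
The maximally-mixed part I/4 has tr(I/4 * P tensor P) = 0 for any traceless Pauli P.
So <Z_A Z_B>_rho = w * (-1) + (1 - w) * 0
= 0.87 * (-1)
= -0.8700

-0.8700


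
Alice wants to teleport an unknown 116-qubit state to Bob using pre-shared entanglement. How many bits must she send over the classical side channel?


Quantum teleportation requires 2 classical bits per qubit teleported.
116 qubit(s) -> 2 * 116 = 232 classical bits

232


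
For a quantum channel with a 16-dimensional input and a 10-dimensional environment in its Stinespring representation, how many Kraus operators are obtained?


Tracing out the environment in an orthonormal basis {|i>_E} gives Kraus operators K_i = <i|_E U |0>_E.
Number of Kraus operators = dim(H_env) = d_env
= 10

10


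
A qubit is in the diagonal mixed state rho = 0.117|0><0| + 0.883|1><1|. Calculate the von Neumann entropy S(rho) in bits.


S = -p*log2(p) - (1-p)*log2(1-p)
p = 0.1170, 1-p = 0.8830
= -0.1170 * log2(0.1170) - 0.8830 * log2(0.8830)
= -(-0.3622) - (-0.1585)
= 0.5207

0.5207


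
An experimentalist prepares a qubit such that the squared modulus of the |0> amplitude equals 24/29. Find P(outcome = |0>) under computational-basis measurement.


|alpha|^2 = 24/29 = 0.8276
|beta|^2 = 1 - 24/29 = 5/29 = 0.1724
P(|0>) = |alpha|^2 = 0.8276

0.8276


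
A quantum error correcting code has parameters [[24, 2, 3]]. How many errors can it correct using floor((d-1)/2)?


Code parameters: [[24, 2, 3]], distance d = 3.
Number of correctable errors = floor((d-1)/2)
= floor((3 - 1)/2)
= floor(2/2)
= 1

1


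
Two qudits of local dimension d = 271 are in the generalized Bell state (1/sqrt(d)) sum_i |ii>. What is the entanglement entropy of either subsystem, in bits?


For a maximally entangled state in d x d:
S = log2(d) = log2(271)
= 8.0821

8.0821


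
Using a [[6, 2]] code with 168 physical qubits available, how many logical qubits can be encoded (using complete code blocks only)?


Each code block uses 6 physical qubits for 2 logical qubit(s).
Number of complete blocks = floor(168 / 6) = 28
Logical qubits = 28 * 2
= 56

56


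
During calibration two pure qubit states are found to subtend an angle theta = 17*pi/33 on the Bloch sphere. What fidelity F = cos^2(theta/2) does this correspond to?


For states separated by angle theta on Bloch sphere:
F = cos^2(theta/2)
theta = 17*pi/33 = 1.6184
theta/2 = 0.8092
cos(theta/2) = 0.6901
F = 0.4762

0.4762


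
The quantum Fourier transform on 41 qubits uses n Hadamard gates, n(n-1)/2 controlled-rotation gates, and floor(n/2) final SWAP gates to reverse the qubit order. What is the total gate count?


Hadamard gates: 41
Controlled rotations: n*(n-1)/2 = 41*40/2 = 820
SWAP gates: floor(n/2) = floor(41/2) = 20
Total = 41 + 820 + 20
= 881

881


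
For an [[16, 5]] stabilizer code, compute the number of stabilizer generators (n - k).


For an [[n,k]] stabilizer code:
Number of stabilizer generators = n - k
= 16 - 5
= 11

11


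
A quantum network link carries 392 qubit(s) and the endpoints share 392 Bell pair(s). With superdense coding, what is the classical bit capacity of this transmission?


Superdense coding allows 2 classical bits per shared entangled pair.
392 pair(s) -> 2 * 392 = 784 classical bits

784


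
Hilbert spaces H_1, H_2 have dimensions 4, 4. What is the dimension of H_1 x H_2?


dim(H_1 x H_2) = 4 * 4
= 16

16


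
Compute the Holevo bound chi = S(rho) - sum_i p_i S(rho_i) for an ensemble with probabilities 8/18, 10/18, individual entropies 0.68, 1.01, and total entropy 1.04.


chi = S(rho) - sum_i p_i * S(rho_i)
Weighted entropy = 8/18 * 0.68 + 10/18 * 1.01
= 0.8633
chi = 1.04 - 0.8633
= 0.1767

0.1767


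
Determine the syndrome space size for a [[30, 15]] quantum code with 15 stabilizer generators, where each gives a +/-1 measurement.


Each stabilizer generator gives a binary (+1 or -1) measurement outcome.
With 15 independent generators:
Total syndromes = 2^15
= 32768

32768


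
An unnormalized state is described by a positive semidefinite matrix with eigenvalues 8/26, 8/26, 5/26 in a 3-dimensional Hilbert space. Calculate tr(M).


tr(M) = sum of eigenvalues
= 8/26 + 8/26 + 5/26
= 21/26
= 0.8077

0.8077


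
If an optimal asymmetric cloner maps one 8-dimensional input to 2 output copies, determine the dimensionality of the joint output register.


Output space = H^(tensor 2) where dim(H) = 8
dim = 8^2
= 64

64


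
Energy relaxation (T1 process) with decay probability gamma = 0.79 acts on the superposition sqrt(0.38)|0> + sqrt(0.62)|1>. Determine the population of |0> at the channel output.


For amplitude damping with parameter gamma on state sqrt(a)|0> + sqrt(b)|1>:
alpha^2 = 0.38, beta^2 = 0.62
P(|0>) = alpha^2 + gamma * beta^2
= 0.38 + 0.79 * 0.62
= 0.38 + 0.4898
= 0.8698

0.8698


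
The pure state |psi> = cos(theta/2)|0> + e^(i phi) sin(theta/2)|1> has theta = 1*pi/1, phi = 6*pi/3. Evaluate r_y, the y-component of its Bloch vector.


theta = 3.1416, phi = 6.2832
r_y = sin(theta)*sin(phi) = 0.0000 * 0.0000
r_y = 0.0000

0.0000


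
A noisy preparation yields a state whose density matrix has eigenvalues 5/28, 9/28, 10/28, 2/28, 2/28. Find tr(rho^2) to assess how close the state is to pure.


tr(rho^2) = sum of eigenvalues squared
= (5/28)^2 + (9/28)^2 + (10/28)^2 + (2/28)^2 + (2/28)^2
= (25 + 81 + 100 + 4 + 4) / 784
= 214/784
= 0.2730

0.2730


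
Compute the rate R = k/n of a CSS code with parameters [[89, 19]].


Code rate R = k/n
= 19/89
= 0.2135

0.2135


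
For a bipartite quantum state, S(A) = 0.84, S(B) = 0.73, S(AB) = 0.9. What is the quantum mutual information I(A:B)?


I(A:B) = S(A) + S(B) - S(AB)
= 0.84 + 0.73 - 0.9
= 0.6700

0.6700


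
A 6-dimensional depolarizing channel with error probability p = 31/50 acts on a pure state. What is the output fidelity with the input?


F = (1-p) + p/d
= (1 - 0.6200) + 0.6200/6
= 0.3800 + 0.1033
= 0.4833

0.4833


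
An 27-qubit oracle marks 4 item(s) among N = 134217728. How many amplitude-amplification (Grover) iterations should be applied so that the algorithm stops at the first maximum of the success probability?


After j Grover iterations the success probability is P(j) = sin^2((2j+1)*theta), where sin(theta) = sqrt(k/N).
N = 2^27 = 134217728, k = 4
sin(theta) = sqrt(k/N) = 0.0001726334915
theta = arcsin(sqrt(k/N)) = 0.0001726334924 rad
P(j) reaches its first maximum when (2j+1)*theta is as close as possible to pi/2, i.e. j = round(pi/(4*theta) - 1/2).
pi/(4*theta) - 1/2 = 4549.0121
(For comparison, the common estimate pi/4 * sqrt(N/k) = 4549.5121; the exact maximiser is used here.)
Optimal iterations = 4549

4549


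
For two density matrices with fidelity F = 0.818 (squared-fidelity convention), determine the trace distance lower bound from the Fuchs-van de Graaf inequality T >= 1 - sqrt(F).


Fuchs-van de Graaf (squared-fidelity convention): 1 - sqrt(F) <= T <= sqrt(1 - F).
Lower bound: T >= 1 - sqrt(F)
sqrt(F) = sqrt(0.818) = 0.9044
T >= 1 - 0.9044
T >= 0.0956

0.0956


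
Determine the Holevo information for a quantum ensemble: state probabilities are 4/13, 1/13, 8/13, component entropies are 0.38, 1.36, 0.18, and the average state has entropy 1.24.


chi = S(rho) - sum_i p_i * S(rho_i)
Weighted entropy = 4/13 * 0.38 + 1/13 * 1.36 + 8/13 * 0.18
= 0.3323
chi = 1.24 - 0.3323
= 0.9077

0.9077


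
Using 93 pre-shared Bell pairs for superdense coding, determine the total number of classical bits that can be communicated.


Superdense coding allows 2 classical bits per shared entangled pair.
93 pair(s) -> 2 * 93 = 186 classical bits

186


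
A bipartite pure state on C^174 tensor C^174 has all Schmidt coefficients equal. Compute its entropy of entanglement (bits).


For a maximally entangled state in d x d:
S = log2(d) = log2(174)
= 7.4429

7.4429


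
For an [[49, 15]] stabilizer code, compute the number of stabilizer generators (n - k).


For an [[n,k]] stabilizer code:
Number of stabilizer generators = n - k
= 49 - 15
= 34

34


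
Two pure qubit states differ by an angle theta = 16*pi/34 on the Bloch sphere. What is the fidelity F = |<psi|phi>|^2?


For states separated by angle theta on Bloch sphere:
F = cos^2(theta/2)
theta = 16*pi/34 = 1.4784
theta/2 = 0.7392
cos(theta/2) = 0.7390
F = 0.5461

0.5461


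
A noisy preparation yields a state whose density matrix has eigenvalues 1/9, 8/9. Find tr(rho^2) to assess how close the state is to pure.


tr(rho^2) = sum of eigenvalues squared
= (1/9)^2 + (8/9)^2
= (1 + 64) / 81
= 65/81
= 0.8025

0.8025


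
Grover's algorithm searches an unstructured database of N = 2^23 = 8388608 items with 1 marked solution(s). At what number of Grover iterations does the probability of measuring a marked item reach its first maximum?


After j Grover iterations the success probability is P(j) = sin^2((2j+1)*theta), where sin(theta) = sqrt(k/N).
N = 2^23 = 8388608, k = 1
sin(theta) = sqrt(k/N) = 0.000345266983
theta = arcsin(sqrt(k/N)) = 0.0003452669899 rad
P(j) reaches its first maximum when (2j+1)*theta is as close as possible to pi/2, i.e. j = round(pi/(4*theta) - 1/2).
pi/(4*theta) - 1/2 = 2274.2560
(For comparison, the common estimate pi/4 * sqrt(N/k) = 2274.7561; the exact maximiser is used here.)
Optimal iterations = 2274

2274


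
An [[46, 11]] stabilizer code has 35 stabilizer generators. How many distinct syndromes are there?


Each stabilizer generator gives a binary (+1 or -1) measurement outcome.
With 35 independent generators:
Total syndromes = 2^35
= 34359738368

34359738368


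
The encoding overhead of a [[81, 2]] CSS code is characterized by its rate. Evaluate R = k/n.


Code rate R = k/n
= 2/81
= 0.0247

0.0247


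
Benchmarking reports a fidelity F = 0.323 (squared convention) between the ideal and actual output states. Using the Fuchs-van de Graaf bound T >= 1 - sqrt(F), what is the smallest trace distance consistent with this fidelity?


Fuchs-van de Graaf (squared-fidelity convention): 1 - sqrt(F) <= T <= sqrt(1 - F).
Lower bound: T >= 1 - sqrt(F)
sqrt(F) = sqrt(0.323) = 0.5683
T >= 1 - 0.5683
T >= 0.4317

0.4317


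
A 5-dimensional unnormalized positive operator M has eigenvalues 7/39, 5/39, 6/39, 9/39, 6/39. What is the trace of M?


tr(M) = sum of eigenvalues
= 7/39 + 5/39 + 6/39 + 9/39 + 6/39
= 33/39
= 0.8462

0.8462


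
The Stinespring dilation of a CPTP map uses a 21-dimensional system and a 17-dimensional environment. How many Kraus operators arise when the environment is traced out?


Tracing out the environment in an orthonormal basis {|i>_E} gives Kraus operators K_i = <i|_E U |0>_E.
Number of Kraus operators = dim(H_env) = d_env
= 17

17


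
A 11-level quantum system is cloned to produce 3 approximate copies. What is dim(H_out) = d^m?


Output space = H^(tensor 3) where dim(H) = 11
dim = 11^3
= 121 (after 2 factors)
= 1331 (after 3 factors)
= 1331

1331


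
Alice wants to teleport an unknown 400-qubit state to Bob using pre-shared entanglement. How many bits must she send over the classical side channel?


Quantum teleportation requires 2 classical bits per qubit teleported.
400 qubit(s) -> 2 * 400 = 800 classical bits

800


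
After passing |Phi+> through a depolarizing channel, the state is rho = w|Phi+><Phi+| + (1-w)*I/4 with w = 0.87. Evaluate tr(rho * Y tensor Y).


|Phi+> = (|00> + |11>)/sqrt(2)
For the pure Bell state, <Y_A Y_B> = -1 (Bell-state Pauli correlator).
The maximally-mixed part I/4 has tr(I/4 * P tensor P) = 0 for any traceless Pauli P.
So <Y_A Y_B>_rho = w * (-1) + (1 - w) * 0
= 0.87 * (-1)
= -0.8700

-0.8700


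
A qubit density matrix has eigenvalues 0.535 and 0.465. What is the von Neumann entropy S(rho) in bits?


S = -p*log2(p) - (1-p)*log2(1-p)
p = 0.5350, 1-p = 0.4650
= -0.5350 * log2(0.5350) - 0.4650 * log2(0.4650)
= -(-0.4828) - (-0.5137)
= 0.9965

0.9965


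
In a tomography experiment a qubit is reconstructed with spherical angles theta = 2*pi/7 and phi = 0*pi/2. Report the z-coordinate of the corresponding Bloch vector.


theta = 0.8976, phi = 0.0000
r_z = cos(theta) = 0.6235

0.6235


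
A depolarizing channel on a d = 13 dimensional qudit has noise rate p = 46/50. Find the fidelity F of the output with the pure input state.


F = (1-p) + p/d
= (1 - 0.9200) + 0.9200/13
= 0.0800 + 0.0708
= 0.1508

0.1508


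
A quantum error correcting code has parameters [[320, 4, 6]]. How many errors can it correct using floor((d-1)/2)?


Code parameters: [[320, 4, 6]], distance d = 6.
Number of correctable errors = floor((d-1)/2)
= floor((6 - 1)/2)
= floor(5/2)
= 2

2


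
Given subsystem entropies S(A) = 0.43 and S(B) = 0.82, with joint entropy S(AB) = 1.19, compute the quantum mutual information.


I(A:B) = S(A) + S(B) - S(AB)
= 0.43 + 0.82 - 1.19
= 0.0600

0.0600


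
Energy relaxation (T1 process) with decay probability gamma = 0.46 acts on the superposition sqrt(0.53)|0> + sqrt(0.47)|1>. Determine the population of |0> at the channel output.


For amplitude damping with parameter gamma on state sqrt(a)|0> + sqrt(b)|1>:
alpha^2 = 0.53, beta^2 = 0.47
P(|0>) = alpha^2 + gamma * beta^2
= 0.53 + 0.46 * 0.47
= 0.53 + 0.2162
= 0.7462

0.7462


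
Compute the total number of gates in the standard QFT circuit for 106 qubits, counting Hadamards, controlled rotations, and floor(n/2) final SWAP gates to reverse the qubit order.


Hadamard gates: 106
Controlled rotations: n*(n-1)/2 = 106*105/2 = 5565
SWAP gates: floor(n/2) = floor(106/2) = 53
Total = 106 + 5565 + 53
= 5724

5724


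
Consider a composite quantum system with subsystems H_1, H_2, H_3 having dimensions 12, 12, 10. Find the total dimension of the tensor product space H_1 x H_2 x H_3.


dim(H_1 x H_2 x H_3) = 12 * 12 * 10
= 144 * 10
= 1440

1440


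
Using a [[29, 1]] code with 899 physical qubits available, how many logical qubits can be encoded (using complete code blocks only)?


Each code block uses 29 physical qubits for 1 logical qubit(s).
Number of complete blocks = floor(899 / 29) = 31
Logical qubits = 31 * 1
= 31

31


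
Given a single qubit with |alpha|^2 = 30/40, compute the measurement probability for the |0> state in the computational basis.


|alpha|^2 = 30/40 = 0.7500
|beta|^2 = 1 - 30/40 = 10/40 = 0.2500
P(|0>) = |alpha|^2 = 0.7500

0.7500


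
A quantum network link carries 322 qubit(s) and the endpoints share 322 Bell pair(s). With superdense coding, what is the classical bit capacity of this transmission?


Superdense coding allows 2 classical bits per shared entangled pair.
322 pair(s) -> 2 * 322 = 644 classical bits

644


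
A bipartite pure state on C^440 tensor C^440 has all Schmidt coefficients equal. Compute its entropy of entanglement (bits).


For a maximally entangled state in d x d:
S = log2(d) = log2(440)
= 8.7814

8.7814


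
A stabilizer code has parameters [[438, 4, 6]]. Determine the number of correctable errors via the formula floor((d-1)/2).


Code parameters: [[438, 4, 6]], distance d = 6.
Number of correctable errors = floor((d-1)/2)
= floor((6 - 1)/2)
= floor(5/2)
= 2

2


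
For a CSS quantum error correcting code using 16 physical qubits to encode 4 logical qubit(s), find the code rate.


Code rate R = k/n
= 4/16
= 0.2500

0.2500


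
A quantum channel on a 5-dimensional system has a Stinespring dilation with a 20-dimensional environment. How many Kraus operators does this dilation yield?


Tracing out the environment in an orthonormal basis {|i>_E} gives Kraus operators K_i = <i|_E U |0>_E.
Number of Kraus operators = dim(H_env) = d_env
= 20

20


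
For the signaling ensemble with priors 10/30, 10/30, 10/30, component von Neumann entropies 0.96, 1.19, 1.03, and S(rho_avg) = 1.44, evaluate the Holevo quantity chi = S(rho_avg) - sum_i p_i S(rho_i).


chi = S(rho) - sum_i p_i * S(rho_i)
Weighted entropy = 10/30 * 0.96 + 10/30 * 1.19 + 10/30 * 1.03
= 1.0600
chi = 1.44 - 1.0600
= 0.3800

0.3800


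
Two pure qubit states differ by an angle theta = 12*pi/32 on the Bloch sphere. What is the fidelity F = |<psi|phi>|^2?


For states separated by angle theta on Bloch sphere:
F = cos^2(theta/2)
theta = 12*pi/32 = 1.1781
theta/2 = 0.5890
cos(theta/2) = 0.8315
F = 0.6913

0.6913


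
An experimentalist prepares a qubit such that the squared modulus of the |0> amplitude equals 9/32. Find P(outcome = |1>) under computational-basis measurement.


|alpha|^2 = 9/32 = 0.2812
|beta|^2 = 1 - 9/32 = 23/32 = 0.7188
P(|1>) = |beta|^2 = 0.7188

0.7188


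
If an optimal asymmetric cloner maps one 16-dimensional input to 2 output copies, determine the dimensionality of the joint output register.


Output space = H^(tensor 2) where dim(H) = 16
dim = 16^2
= 256

256


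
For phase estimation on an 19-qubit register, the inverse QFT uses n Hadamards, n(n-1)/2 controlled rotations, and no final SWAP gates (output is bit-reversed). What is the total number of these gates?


Hadamard gates: 19
Controlled rotations: n*(n-1)/2 = 19*18/2 = 171
SWAP gates: 0 (omitted)
Total = 19 + 171
= 190

190


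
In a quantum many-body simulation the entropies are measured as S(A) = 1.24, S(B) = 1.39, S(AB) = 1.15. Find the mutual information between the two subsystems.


I(A:B) = S(A) + S(B) - S(AB)
= 1.24 + 1.39 - 1.15
= 1.4800

1.4800


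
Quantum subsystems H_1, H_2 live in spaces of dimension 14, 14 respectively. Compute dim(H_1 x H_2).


dim(H_1 x H_2) = 14 * 14
= 196

196


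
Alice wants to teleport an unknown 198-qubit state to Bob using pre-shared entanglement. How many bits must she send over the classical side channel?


Quantum teleportation requires 2 classical bits per qubit teleported.
198 qubit(s) -> 2 * 198 = 396 classical bits

396


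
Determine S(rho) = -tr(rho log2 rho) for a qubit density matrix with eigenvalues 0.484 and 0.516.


S = -p*log2(p) - (1-p)*log2(1-p)
p = 0.4840, 1-p = 0.5160
= -0.4840 * log2(0.4840) - 0.5160 * log2(0.5160)
= -(-0.5067) - (-0.4926)
= 0.9993

0.9993


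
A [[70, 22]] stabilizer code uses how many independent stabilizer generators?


For an [[n,k]] stabilizer code:
Number of stabilizer generators = n - k
= 70 - 22
= 48

48


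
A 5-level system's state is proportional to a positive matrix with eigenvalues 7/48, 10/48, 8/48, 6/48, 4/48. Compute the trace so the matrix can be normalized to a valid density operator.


tr(M) = sum of eigenvalues
= 7/48 + 10/48 + 8/48 + 6/48 + 4/48
= 35/48
= 0.7292

0.7292


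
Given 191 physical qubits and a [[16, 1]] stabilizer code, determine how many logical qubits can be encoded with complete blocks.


Each code block uses 16 physical qubits for 1 logical qubit(s).
Number of complete blocks = floor(191 / 16) = 11
Logical qubits = 11 * 1
= 11

11


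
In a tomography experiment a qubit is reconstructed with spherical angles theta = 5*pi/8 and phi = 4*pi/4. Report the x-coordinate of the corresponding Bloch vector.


theta = 1.9635, phi = 3.1416
r_x = sin(theta)*cos(phi) = 0.9239 * -1.0000
r_x = -0.9239

-0.9239


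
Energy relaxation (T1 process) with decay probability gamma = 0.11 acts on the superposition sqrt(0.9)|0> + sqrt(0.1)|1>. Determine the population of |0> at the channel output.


For amplitude damping with parameter gamma on state sqrt(a)|0> + sqrt(b)|1>:
alpha^2 = 0.9, beta^2 = 0.1
P(|0>) = alpha^2 + gamma * beta^2
= 0.9 + 0.11 * 0.1
= 0.9 + 0.0110
= 0.9110

0.9110


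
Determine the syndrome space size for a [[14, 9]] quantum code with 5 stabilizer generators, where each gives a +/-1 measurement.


Each stabilizer generator gives a binary (+1 or -1) measurement outcome.
With 5 independent generators:
Total syndromes = 2^5
= 32

32


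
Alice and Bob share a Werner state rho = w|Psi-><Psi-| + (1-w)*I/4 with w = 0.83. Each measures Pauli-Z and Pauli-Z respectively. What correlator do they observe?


|Psi-> = (|01> - |10>)/sqrt(2)
For the pure Bell state, <Z_A Z_B> = -1 (Bell-state Pauli correlator).
The maximally-mixed part I/4 has tr(I/4 * P tensor P) = 0 for any traceless Pauli P.
So <Z_A Z_B>_rho = w * (-1) + (1 - w) * 0
= 0.83 * (-1)
= -0.8300

-0.8300


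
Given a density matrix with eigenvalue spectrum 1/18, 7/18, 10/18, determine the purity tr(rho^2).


tr(rho^2) = sum of eigenvalues squared
= (1/18)^2 + (7/18)^2 + (10/18)^2
= (1 + 49 + 100) / 324
= 150/324
= 0.4630

0.4630


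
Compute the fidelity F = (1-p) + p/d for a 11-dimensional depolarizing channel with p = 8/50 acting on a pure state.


F = (1-p) + p/d
= (1 - 0.1600) + 0.1600/11
= 0.8400 + 0.0145
= 0.8545

0.8545


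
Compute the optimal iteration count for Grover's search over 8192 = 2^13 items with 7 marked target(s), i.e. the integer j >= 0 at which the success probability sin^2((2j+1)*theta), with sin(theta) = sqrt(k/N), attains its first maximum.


After j Grover iterations the success probability is P(j) = sin^2((2j+1)*theta), where sin(theta) = sqrt(k/N).
N = 2^13 = 8192, k = 7
sin(theta) = sqrt(k/N) = 0.02923169833
theta = arcsin(sqrt(k/N)) = 0.02923586298 rad
P(j) reaches its first maximum when (2j+1)*theta is as close as possible to pi/2, i.e. j = round(pi/(4*theta) - 1/2).
pi/(4*theta) - 1/2 = 26.3642
(For comparison, the common estimate pi/4 * sqrt(N/k) = 26.8680; the exact maximiser is used here.)
Optimal iterations = 26

26


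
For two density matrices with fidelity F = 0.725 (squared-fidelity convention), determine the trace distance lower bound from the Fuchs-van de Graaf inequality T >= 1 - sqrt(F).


Fuchs-van de Graaf (squared-fidelity convention): 1 - sqrt(F) <= T <= sqrt(1 - F).
Lower bound: T >= 1 - sqrt(F)
sqrt(F) = sqrt(0.725) = 0.8515
T >= 1 - 0.8515
T >= 0.1485

0.1485


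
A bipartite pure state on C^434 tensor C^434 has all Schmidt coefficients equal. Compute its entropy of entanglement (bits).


For a maximally entangled state in d x d:
S = log2(d) = log2(434)
= 8.7616

8.7616


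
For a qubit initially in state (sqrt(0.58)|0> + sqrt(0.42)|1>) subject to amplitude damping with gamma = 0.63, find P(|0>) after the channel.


For amplitude damping with parameter gamma on state sqrt(a)|0> + sqrt(b)|1>:
alpha^2 = 0.58, beta^2 = 0.42
P(|0>) = alpha^2 + gamma * beta^2
= 0.58 + 0.63 * 0.42
= 0.58 + 0.2646
= 0.8446

0.8446


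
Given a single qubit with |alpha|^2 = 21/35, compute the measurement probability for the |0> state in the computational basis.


|alpha|^2 = 21/35 = 0.6000
|beta|^2 = 1 - 21/35 = 14/35 = 0.4000
P(|0>) = |alpha|^2 = 0.6000

0.6000


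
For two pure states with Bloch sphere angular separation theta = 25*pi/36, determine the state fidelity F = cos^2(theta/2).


For states separated by angle theta on Bloch sphere:
F = cos^2(theta/2)
theta = 25*pi/36 = 2.1817
theta/2 = 1.0908
cos(theta/2) = 0.4617
F = 0.2132

0.2132


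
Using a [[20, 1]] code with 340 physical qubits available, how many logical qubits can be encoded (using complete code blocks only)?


Each code block uses 20 physical qubits for 1 logical qubit(s).
Number of complete blocks = floor(340 / 20) = 17
Logical qubits = 17 * 1
= 17

17


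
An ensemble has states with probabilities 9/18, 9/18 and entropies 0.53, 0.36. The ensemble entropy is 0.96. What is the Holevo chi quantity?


chi = S(rho) - sum_i p_i * S(rho_i)
Weighted entropy = 9/18 * 0.53 + 9/18 * 0.36
= 0.4450
chi = 0.96 - 0.4450
= 0.5150

0.5150


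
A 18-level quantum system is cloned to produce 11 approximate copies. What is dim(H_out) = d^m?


Output space = H^(tensor 11) where dim(H) = 18
dim = 18^11
= 324 (after 2 factors)
= 5832 (after 3 factors)
= 104976 (after 4 factors)
= 1889568 (after 5 factors)
= 34012224 (after 6 factors)
= 612220032 (after 7 factors)
= 11019960576 (after 8 factors)
= 198359290368 (after 9 factors)
= 3570467226624 (after 10 factors)
= 64268410079232 (after 11 factors)
= 64268410079232

64268410079232


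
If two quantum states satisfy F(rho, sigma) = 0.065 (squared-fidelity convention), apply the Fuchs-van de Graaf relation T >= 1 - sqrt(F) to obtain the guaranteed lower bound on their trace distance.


Fuchs-van de Graaf (squared-fidelity convention): 1 - sqrt(F) <= T <= sqrt(1 - F).
Lower bound: T >= 1 - sqrt(F)
sqrt(F) = sqrt(0.065) = 0.2550
T >= 1 - 0.2550
T >= 0.7450

0.7450


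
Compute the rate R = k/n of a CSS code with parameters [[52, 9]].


Code rate R = k/n
= 9/52
= 0.1731

0.1731


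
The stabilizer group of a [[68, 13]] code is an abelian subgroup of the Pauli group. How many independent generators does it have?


For an [[n,k]] stabilizer code:
Number of stabilizer generators = n - k
= 68 - 13
= 55

55


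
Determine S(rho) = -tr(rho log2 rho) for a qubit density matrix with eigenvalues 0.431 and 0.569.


S = -p*log2(p) - (1-p)*log2(1-p)
p = 0.4310, 1-p = 0.5690
= -0.4310 * log2(0.4310) - 0.5690 * log2(0.5690)
= -(-0.5233) - (-0.4629)
= 0.9862

0.9862


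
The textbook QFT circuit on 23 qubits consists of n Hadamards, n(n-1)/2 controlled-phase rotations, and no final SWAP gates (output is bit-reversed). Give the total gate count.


Hadamard gates: 23
Controlled rotations: n*(n-1)/2 = 23*22/2 = 253
SWAP gates: 0 (omitted)
Total = 23 + 253
= 276

276


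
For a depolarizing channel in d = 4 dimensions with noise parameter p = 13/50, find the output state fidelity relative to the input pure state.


F = (1-p) + p/d
= (1 - 0.2600) + 0.2600/4
= 0.7400 + 0.0650
= 0.8050

0.8050


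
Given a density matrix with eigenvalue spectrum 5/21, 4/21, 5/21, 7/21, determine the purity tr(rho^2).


tr(rho^2) = sum of eigenvalues squared
= (5/21)^2 + (4/21)^2 + (5/21)^2 + (7/21)^2
= (25 + 16 + 25 + 49) / 441
= 115/441
= 0.2608

0.2608


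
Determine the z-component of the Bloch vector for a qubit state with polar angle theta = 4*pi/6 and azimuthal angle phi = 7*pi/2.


theta = 2.0944, phi = 10.9956
r_z = cos(theta) = -0.5000

-0.5000


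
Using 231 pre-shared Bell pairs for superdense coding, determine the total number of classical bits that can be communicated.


Superdense coding allows 2 classical bits per shared entangled pair.
231 pair(s) -> 2 * 231 = 462 classical bits

462


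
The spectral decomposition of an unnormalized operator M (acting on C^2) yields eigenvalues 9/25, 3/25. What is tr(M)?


tr(M) = sum of eigenvalues
= 9/25 + 3/25
= 12/25
= 0.4800

0.4800


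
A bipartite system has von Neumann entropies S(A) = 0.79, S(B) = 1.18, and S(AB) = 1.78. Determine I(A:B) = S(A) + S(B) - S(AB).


I(A:B) = S(A) + S(B) - S(AB)
= 0.79 + 1.18 - 1.78
= 0.1900

0.1900


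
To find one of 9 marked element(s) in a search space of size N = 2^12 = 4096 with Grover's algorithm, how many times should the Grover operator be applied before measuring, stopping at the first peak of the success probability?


After j Grover iterations the success probability is P(j) = sin^2((2j+1)*theta), where sin(theta) = sqrt(k/N).
N = 2^12 = 4096, k = 9
sin(theta) = sqrt(k/N) = 0.046875
theta = arcsin(sqrt(k/N)) = 0.04689218313 rad
P(j) reaches its first maximum when (2j+1)*theta is as close as possible to pi/2, i.e. j = round(pi/(4*theta) - 1/2).
pi/(4*theta) - 1/2 = 16.2490
(For comparison, the common estimate pi/4 * sqrt(N/k) = 16.7552; the exact maximiser is used here.)
Optimal iterations = 16

16


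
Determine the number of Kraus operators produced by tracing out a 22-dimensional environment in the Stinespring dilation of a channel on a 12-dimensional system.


Tracing out the environment in an orthonormal basis {|i>_E} gives Kraus operators K_i = <i|_E U |0>_E.
Number of Kraus operators = dim(H_env) = d_env
= 22

22


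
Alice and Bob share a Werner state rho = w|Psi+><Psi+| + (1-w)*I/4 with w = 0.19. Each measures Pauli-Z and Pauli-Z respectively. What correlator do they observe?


|Psi+> = (|01> + |10>)/sqrt(2)
For the pure Bell state, <Z_A Z_B> = -1 (Bell-state Pauli correlator).
The maximally-mixed part I/4 has tr(I/4 * P tensor P) = 0 for any traceless Pauli P.
So <Z_A Z_B>_rho = w * (-1) + (1 - w) * 0
= 0.19 * (-1)
= -0.1900

-0.1900


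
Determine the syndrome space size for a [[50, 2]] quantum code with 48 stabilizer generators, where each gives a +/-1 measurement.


Each stabilizer generator gives a binary (+1 or -1) measurement outcome.
With 48 independent generators:
Total syndromes = 2^48
= 281474976710656

281474976710656


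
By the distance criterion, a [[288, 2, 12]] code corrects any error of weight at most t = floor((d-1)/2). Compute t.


Code parameters: [[288, 2, 12]], distance d = 12.
Number of correctable errors = floor((d-1)/2)
= floor((12 - 1)/2)
= floor(11/2)
= 5

5


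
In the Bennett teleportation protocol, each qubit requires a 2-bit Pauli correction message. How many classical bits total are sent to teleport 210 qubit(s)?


Quantum teleportation requires 2 classical bits per qubit teleported.
210 qubit(s) -> 2 * 210 = 420 classical bits

420


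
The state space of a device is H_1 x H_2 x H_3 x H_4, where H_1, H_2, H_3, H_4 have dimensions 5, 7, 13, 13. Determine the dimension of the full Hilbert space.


dim(H_1 x H_2 x H_3 x H_4) = 5 * 7 * 13 * 13
= 35 * 13 * 13
= 455 * 13
= 5915

5915


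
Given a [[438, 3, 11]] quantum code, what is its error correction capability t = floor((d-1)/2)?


Code parameters: [[438, 3, 11]], distance d = 11.
Number of correctable errors = floor((d-1)/2)
= floor((11 - 1)/2)
= floor(10/2)
= 5

5


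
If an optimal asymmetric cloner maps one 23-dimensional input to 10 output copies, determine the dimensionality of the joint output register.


Output space = H^(tensor 10) where dim(H) = 23
dim = 23^10
= 529 (after 2 factors)
= 12167 (after 3 factors)
= 279841 (after 4 factors)
= 6436343 (after 5 factors)
= 148035889 (after 6 factors)
= 3404825447 (after 7 factors)
= 78310985281 (after 8 factors)
= 1801152661463 (after 9 factors)
= 41426511213649 (after 10 factors)
= 41426511213649

41426511213649


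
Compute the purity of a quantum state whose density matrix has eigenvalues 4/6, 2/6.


tr(rho^2) = sum of eigenvalues squared
= (4/6)^2 + (2/6)^2
= (16 + 4) / 36
= 20/36
= 0.5556

0.5556


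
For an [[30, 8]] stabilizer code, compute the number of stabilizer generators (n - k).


For an [[n,k]] stabilizer code:
Number of stabilizer generators = n - k
= 30 - 8
= 22

22


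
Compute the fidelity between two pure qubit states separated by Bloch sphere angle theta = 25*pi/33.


For states separated by angle theta on Bloch sphere:
F = cos^2(theta/2)
theta = 25*pi/33 = 2.3800
theta/2 = 1.1900
cos(theta/2) = 0.3717
F = 0.1381

0.1381


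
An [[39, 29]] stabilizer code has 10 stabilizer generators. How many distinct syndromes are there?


Each stabilizer generator gives a binary (+1 or -1) measurement outcome.
With 10 independent generators:
Total syndromes = 2^10
= 1024

1024


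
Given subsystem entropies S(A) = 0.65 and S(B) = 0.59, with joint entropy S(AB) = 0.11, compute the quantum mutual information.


I(A:B) = S(A) + S(B) - S(AB)
= 0.65 + 0.59 - 0.11
= 1.1300

1.1300


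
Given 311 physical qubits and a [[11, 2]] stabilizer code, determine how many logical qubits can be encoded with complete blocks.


Each code block uses 11 physical qubits for 2 logical qubit(s).
Number of complete blocks = floor(311 / 11) = 28
Logical qubits = 28 * 2
= 56

56


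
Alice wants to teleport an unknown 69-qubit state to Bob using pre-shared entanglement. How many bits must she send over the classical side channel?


Quantum teleportation requires 2 classical bits per qubit teleported.
69 qubit(s) -> 2 * 69 = 138 classical bits

138


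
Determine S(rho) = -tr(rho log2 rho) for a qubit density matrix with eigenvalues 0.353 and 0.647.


S = -p*log2(p) - (1-p)*log2(1-p)
p = 0.3530, 1-p = 0.6470
= -0.3530 * log2(0.3530) - 0.6470 * log2(0.6470)
= -(-0.5303) - (-0.4064)
= 0.9367

0.9367


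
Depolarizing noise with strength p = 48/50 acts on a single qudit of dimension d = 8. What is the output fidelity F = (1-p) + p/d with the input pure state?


F = (1-p) + p/d
= (1 - 0.9600) + 0.9600/8
= 0.0400 + 0.1200
= 0.1600

0.1600


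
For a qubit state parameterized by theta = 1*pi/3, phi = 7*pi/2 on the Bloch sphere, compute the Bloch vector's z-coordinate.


theta = 1.0472, phi = 10.9956
r_z = cos(theta) = 0.5000

0.5000


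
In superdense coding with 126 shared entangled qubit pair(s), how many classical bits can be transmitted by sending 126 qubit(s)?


Superdense coding allows 2 classical bits per shared entangled pair.
126 pair(s) -> 2 * 126 = 252 classical bits

252


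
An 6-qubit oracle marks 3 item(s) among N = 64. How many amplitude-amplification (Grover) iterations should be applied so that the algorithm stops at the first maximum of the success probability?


After j Grover iterations the success probability is P(j) = sin^2((2j+1)*theta), where sin(theta) = sqrt(k/N).
N = 2^6 = 64, k = 3
sin(theta) = sqrt(k/N) = 0.2165063509
theta = arcsin(sqrt(k/N)) = 0.2182345144 rad
P(j) reaches its first maximum when (2j+1)*theta is as close as possible to pi/2, i.e. j = round(pi/(4*theta) - 1/2).
pi/(4*theta) - 1/2 = 3.0989
(For comparison, the common estimate pi/4 * sqrt(N/k) = 3.6276; the exact maximiser is used here.)
Optimal iterations = 3

3


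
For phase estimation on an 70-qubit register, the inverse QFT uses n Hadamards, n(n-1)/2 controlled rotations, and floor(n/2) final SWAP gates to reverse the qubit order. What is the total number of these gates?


Hadamard gates: 70
Controlled rotations: n*(n-1)/2 = 70*69/2 = 2415
SWAP gates: floor(n/2) = floor(70/2) = 35
Total = 70 + 2415 + 35
= 2520

2520


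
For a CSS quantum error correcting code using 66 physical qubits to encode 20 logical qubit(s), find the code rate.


Code rate R = k/n
= 20/66
= 0.3030

0.3030


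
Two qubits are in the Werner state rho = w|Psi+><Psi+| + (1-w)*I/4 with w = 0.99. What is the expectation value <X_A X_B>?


|Psi+> = (|01> + |10>)/sqrt(2)
For the pure Bell state, <X_A X_B> = +1 (Bell-state Pauli correlator).
The maximally-mixed part I/4 has tr(I/4 * P tensor P) = 0 for any traceless Pauli P.
So <X_A X_B>_rho = w * (+1) + (1 - w) * 0
= 0.99 * (+1)
= 0.9900

0.9900


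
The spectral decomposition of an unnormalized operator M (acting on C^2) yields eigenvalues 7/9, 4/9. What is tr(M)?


tr(M) = sum of eigenvalues
= 7/9 + 4/9
= 11/9
= 1.2222

1.2222


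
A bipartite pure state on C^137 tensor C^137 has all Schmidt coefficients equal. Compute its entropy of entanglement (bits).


For a maximally entangled state in d x d:
S = log2(d) = log2(137)
= 7.0980

7.0980


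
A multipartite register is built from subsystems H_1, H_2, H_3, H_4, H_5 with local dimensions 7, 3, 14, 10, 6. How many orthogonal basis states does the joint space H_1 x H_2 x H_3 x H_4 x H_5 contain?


dim(H_1 x H_2 x H_3 x H_4 x H_5) = 7 * 3 * 14 * 10 * 6
= 21 * 14 * 10 * 6
= 294 * 10 * 6
= 2940 * 6
= 17640

17640


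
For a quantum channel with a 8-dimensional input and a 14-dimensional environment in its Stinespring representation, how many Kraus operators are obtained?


Tracing out the environment in an orthonormal basis {|i>_E} gives Kraus operators K_i = <i|_E U |0>_E.
Number of Kraus operators = dim(H_env) = d_env
= 14

14


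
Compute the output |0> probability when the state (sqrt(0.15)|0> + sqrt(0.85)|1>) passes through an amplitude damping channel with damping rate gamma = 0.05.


For amplitude damping with parameter gamma on state sqrt(a)|0> + sqrt(b)|1>:
alpha^2 = 0.15, beta^2 = 0.85
P(|0>) = alpha^2 + gamma * beta^2
= 0.15 + 0.05 * 0.85
= 0.15 + 0.0425
= 0.1925

0.1925


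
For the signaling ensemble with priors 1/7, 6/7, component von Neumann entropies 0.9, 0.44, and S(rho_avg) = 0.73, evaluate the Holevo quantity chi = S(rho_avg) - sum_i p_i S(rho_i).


chi = S(rho) - sum_i p_i * S(rho_i)
Weighted entropy = 1/7 * 0.9 + 6/7 * 0.44
= 0.5057
chi = 0.73 - 0.5057
= 0.2243

0.2243


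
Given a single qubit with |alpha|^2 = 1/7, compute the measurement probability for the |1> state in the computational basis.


|alpha|^2 = 1/7 = 0.1429
|beta|^2 = 1 - 1/7 = 6/7 = 0.8571
P(|1>) = |beta|^2 = 0.8571

0.8571


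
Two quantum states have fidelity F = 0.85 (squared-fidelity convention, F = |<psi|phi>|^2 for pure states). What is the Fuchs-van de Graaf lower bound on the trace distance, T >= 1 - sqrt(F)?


Fuchs-van de Graaf (squared-fidelity convention): 1 - sqrt(F) <= T <= sqrt(1 - F).
Lower bound: T >= 1 - sqrt(F)
sqrt(F) = sqrt(0.85) = 0.9220
T >= 1 - 0.9220
T >= 0.0780

0.0780


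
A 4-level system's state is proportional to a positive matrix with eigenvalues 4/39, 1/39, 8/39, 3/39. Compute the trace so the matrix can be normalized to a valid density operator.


tr(M) = sum of eigenvalues
= 4/39 + 1/39 + 8/39 + 3/39
= 16/39
= 0.4103

0.4103


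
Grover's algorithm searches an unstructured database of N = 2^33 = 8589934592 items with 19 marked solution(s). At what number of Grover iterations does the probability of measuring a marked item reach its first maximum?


After j Grover iterations the success probability is P(j) = sin^2((2j+1)*theta), where sin(theta) = sqrt(k/N).
N = 2^33 = 8589934592, k = 19
sin(theta) = sqrt(k/N) = 4.703074648e-05
theta = arcsin(sqrt(k/N)) = 4.70307465e-05 rad
P(j) reaches its first maximum when (2j+1)*theta is as close as possible to pi/2, i.e. j = round(pi/(4*theta) - 1/2).
pi/(4*theta) - 1/2 = 16699.1746
(For comparison, the common estimate pi/4 * sqrt(N/k) = 16699.6746; the exact maximiser is used here.)
Optimal iterations = 16699

16699


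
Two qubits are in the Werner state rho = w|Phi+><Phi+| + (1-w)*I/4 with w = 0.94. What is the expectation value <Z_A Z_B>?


|Phi+> = (|00> + |11>)/sqrt(2)
For the pure Bell state, <Z_A Z_B> = +1 (Bell-state Pauli correlator).
The maximally-mixed part I/4 has tr(I/4 * P tensor P) = 0 for any traceless Pauli P.
So <Z_A Z_B>_rho = w * (+1) + (1 - w) * 0
= 0.94 * (+1)
= 0.9400

0.9400


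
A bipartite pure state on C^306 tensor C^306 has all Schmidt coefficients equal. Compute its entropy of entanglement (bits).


For a maximally entangled state in d x d:
S = log2(d) = log2(306)
= 8.2574

8.2574


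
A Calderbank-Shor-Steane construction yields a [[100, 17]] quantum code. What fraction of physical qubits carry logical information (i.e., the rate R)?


Code rate R = k/n
= 17/100
= 0.1700

0.1700


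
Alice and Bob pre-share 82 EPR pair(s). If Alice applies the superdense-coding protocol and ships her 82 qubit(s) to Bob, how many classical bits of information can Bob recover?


Superdense coding allows 2 classical bits per shared entangled pair.
82 pair(s) -> 2 * 82 = 164 classical bits

164


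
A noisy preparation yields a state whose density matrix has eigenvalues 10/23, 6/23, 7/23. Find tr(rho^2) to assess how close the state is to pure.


tr(rho^2) = sum of eigenvalues squared
= (10/23)^2 + (6/23)^2 + (7/23)^2
= (100 + 36 + 49) / 529
= 185/529
= 0.3497

0.3497


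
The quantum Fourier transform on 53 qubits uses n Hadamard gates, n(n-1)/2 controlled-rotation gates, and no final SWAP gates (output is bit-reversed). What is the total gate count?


Hadamard gates: 53
Controlled rotations: n*(n-1)/2 = 53*52/2 = 1378
SWAP gates: 0 (omitted)
Total = 53 + 1378
= 1431

1431


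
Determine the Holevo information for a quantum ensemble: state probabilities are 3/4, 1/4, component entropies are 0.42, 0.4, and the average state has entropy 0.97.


chi = S(rho) - sum_i p_i * S(rho_i)
Weighted entropy = 3/4 * 0.42 + 1/4 * 0.4
= 0.4150
chi = 0.97 - 0.4150
= 0.5550

0.5550
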